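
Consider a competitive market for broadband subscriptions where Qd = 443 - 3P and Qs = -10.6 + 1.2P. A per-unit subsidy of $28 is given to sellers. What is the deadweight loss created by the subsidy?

Pre-subsidy: 443 - 3P = -10.6 + 1.2P gives P* = 108, Q* = 119.
With the subsidy, sellers receive Ps = Pb + 28 for each unit, where Pb is the price buyers pay.
Supply in terms of Pb becomes Qs = -10.6 + 1.2(Pb + 28) = 23 + 1.2Pb. Setting this equal to demand: 443 - 3Pb = 23 + 1.2Pb, so Pb = 100.
Sellers receive Ps = 100 + 28 = 128; Q' = 443 − 3·100 = 143.
The subsidy expands output by 143 − 119 = 24 past the efficient level; on those units the gap between marginal cost and willingness to pay runs from 0 up to 28.
DWL = ½ × 28 × 24 = 336.

Deadweight loss = $336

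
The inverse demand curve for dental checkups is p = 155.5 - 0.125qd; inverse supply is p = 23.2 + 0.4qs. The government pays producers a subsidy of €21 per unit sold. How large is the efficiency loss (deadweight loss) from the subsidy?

Pre-subsidy: 155.5 - 0.125q = 23.2 + 0.4q gives q* = 252 and p* = 124.
With the subsidy, sellers receive ps = pb + 21 for each unit, where pb is the price buyers pay.
On the curves, pb = 155.5 - 0.125q and ps = 23.2 + 0.4q; the wedge ps − pb = 21 gives 23.2 + 0.4q − (155.5 - 0.125q) = 21, so q' = 292.
Then pb = 155.5 − 0.125·292 = 119 and ps = 23.2 + 0.4·292 = 140.
The subsidy expands output by 292 − 252 = 40 past the efficient level; on those units the gap between marginal cost and willingness to pay runs from 0 up to 21.
DWL = ½ × 21 × 40 = 420.

Deadweight loss = €420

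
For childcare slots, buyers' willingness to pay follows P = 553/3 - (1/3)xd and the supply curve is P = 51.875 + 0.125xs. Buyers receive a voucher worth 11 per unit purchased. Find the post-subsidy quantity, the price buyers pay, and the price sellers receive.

Pre-subsidy: 553/3 - (1/3)x = 51.875 + 0.125x gives x* = 289 and P* = 88.
With the rebate, buyers effectively pay Pb = Ps − 11, where Ps is the price sellers receive.
On the curves, Pb = 553/3 - (1/3)x and Ps = 51.875 + 0.125x; the wedge Ps − Pb = 11 gives 51.875 + 0.125x − (553/3 - (1/3)x) = 11, so x' = 313.
Then Pb = 553/3 − (1/3)·313 = 80 and Ps = 51.875 + 0.125·313 = 91.

x' = 313; buyers pay 80; sellers receive 91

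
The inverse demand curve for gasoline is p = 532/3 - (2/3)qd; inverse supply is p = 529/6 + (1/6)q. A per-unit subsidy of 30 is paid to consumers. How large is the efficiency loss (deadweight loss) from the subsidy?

Pre-subsidy: 532/3 - (2/3)q = 529/6 + (1/6)q gives q* = 107 and p* = 106.
With the rebate, buyers effectively pay pb = ps − 30, where ps is the price sellers receive.
On the curves, pb = 532/3 - (2/3)q and ps = 529/6 + (1/6)q; the wedge ps − pb = 30 gives 529/6 + (1/6)q − (532/3 - (2/3)q) = 30, so q' = 143.
Then pb = 532/3 − (2/3)·143 = 82 and ps = 529/6 + (1/6)·143 = 112.
The subsidy expands output by 143 − 107 = 36 past the efficient level; on those units the gap between marginal cost and willingness to pay runs from 0 up to 30.
DWL = ½ × 30 × 36 = 540.

Deadweight loss = 540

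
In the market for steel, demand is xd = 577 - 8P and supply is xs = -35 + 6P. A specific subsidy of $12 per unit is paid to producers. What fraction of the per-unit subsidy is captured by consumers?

Pre-subsidy: 577 - 8P = -35 + 6P gives P* = 306/7, x* = 1591/7.
With the subsidy, sellers receive Ps = Pb + 12 for each unit, where Pb is the price buyers pay.
Supply in terms of Pb becomes xs = -35 + 6(Pb + 12) = 37 + 6Pb. Setting this equal to demand: 577 - 8Pb = 37 + 6Pb, so Pb = 270/7.
Sellers receive Ps = 270/7 + 12 = 354/7; x' = 577 − 8·(270/7) = 1879/7.
Buyers' price falls by P* − Pb = 306/7 − 270/7 = 36/7; sellers' price rises by Ps − P* = 354/7 − 306/7 = 48/7.
So consumers capture (36/7)/12 = 3/7 of each unit of subsidy.

Consumer share = 3/7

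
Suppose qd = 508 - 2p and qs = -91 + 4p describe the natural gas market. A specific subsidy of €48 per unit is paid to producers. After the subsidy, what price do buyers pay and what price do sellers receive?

Buyers pay 407/6; sellers receive 695/6

Pre-subsidy: 508 - 2p = -91 + 4p gives p* = 599/6, q* = 925/3.
With the subsidy, sellers receive ps = pb + 48 for each unit, where pb is the price buyers pay.
Supply in terms of pb becomes qs = -91 + 4(pb + 48) = 101 + 4pb. Setting this equal to demand: 508 - 2pb = 101 + 4pb, so pb = 407/6.
Sellers receive ps = 407/6 + 48 = 695/6; q' = 508 − 2·(407/6) = 1117/3.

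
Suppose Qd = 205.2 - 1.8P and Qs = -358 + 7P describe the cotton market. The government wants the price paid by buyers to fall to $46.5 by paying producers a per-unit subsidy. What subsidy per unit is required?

Required subsidy s = $22 per unit

At a buyer price of 46.5, quantity demanded is 205.2 − 1.8·46.5 = 121.5.
Sellers supply 121.5 only when they receive Ps with -358 + 7·Ps = 121.5, i.e. Ps = 68.5.
s = Ps − Pb = 68.5 − 46.5 = 22.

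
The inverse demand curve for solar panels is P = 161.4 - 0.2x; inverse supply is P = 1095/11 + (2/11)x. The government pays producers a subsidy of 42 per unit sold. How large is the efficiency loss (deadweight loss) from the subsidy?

Pre-subsidy: 161.4 - 0.2x = 1095/11 + (2/11)x gives x* = 162 and P* = 129.
With the subsidy, sellers receive Ps = Pb + 42 for each unit, where Pb is the price buyers pay.
On the curves, Pb = 161.4 - 0.2x and Ps = 1095/11 + (2/11)x; the wedge Ps − Pb = 42 gives 1095/11 + (2/11)x − (161.4 - 0.2x) = 42, so x' = 272.
Then Pb = 161.4 − 0.2·272 = 107 and Ps = 1095/11 + (2/11)·272 = 149.
The subsidy expands output by 272 − 162 = 110 past the efficient level; on those units the gap between marginal cost and willingness to pay runs from 0 up to 42.
DWL = ½ × 42 × 110 = 2310.

Deadweight loss = 2310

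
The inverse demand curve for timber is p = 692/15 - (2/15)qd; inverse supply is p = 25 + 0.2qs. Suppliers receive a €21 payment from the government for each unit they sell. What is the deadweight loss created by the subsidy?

Pre-subsidy: 692/15 - (2/15)q = 25 + 0.2q gives q* = 63.4 and p* = 37.68.
With the subsidy, sellers receive ps = pb + 21 for each unit, where pb is the price buyers pay.
On the curves, pb = 692/15 - (2/15)q and ps = 25 + 0.2q; the wedge ps − pb = 21 gives 25 + 0.2q − (692/15 - (2/15)q) = 21, so q' = 126.4.
Then pb = 692/15 − (2/15)·126.4 = 29.28 and ps = 25 + 0.2·126.4 = 50.28.
The subsidy expands output by 126.4 − 63.4 = 63 past the efficient level; on those units the gap between marginal cost and willingness to pay runs from 0 up to 21.
DWL = ½ × 21 × 63 = 661.5.

Deadweight loss = €661.5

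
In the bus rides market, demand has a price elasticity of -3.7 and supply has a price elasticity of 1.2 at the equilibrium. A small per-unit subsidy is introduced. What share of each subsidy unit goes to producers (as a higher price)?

For a small subsidy around the equilibrium, the benefit split depends on the relative slopes, which at a point are proportional to the elasticities.
Buyer share = εs/(εs + |εd|) = 1.2/(1.2 + 3.7) = 12/49; seller share = |εd|/(εs + |εd|) = 37/49.
So producers capture 37/49 of the subsidy.

Producer share = 37/49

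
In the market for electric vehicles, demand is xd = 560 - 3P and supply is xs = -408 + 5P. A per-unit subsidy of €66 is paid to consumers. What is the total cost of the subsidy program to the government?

Pre-subsidy: 560 - 3P = -408 + 5P gives P* = 121, x* = 197.
With the rebate, buyers effectively pay Pb = Ps − 66, where Ps is the price sellers receive.
Demand in terms of Ps becomes xd = 560 − 3(Ps − 66) = 758 - 3Ps. Setting this equal to supply: 758 - 3Ps = -408 + 5Ps, so Ps = 145.75.
Buyers pay Pb = 145.75 − 66 = 79.75; x' = -408 + 5·145.75 = 320.75.
Government outlay = subsidy × quantity = 66 × 320.75 = 21169.5.

Government cost = €21169.5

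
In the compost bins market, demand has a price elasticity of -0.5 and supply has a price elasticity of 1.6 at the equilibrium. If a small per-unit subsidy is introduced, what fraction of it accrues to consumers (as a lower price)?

Consumer share = 16/21

For a small subsidy around the equilibrium, the benefit split depends on the relative slopes, which at a point are proportional to the elasticities.
Buyer share = εs/(εs + |εd|) = 1.6/(1.6 + 0.5) = 16/21; seller share = |εd|/(εs + |εd|) = 5/21.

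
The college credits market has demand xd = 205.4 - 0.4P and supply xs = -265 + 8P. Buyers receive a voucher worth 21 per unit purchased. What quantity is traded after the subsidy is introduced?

Pre-subsidy: 205.4 - 0.4P = -265 + 8P gives P* = 56, x* = 183.
With the rebate, buyers effectively pay Pb = Ps − 21, where Ps is the price sellers receive.
Demand in terms of Ps becomes xd = 205.4 − 0.4(Ps − 21) = 213.8 - 0.4Ps. Setting this equal to supply: 213.8 - 0.4Ps = -265 + 8Ps, so Ps = 57.
Buyers pay Pb = 57 − 21 = 36; x' = -265 + 8·57 = 191.

x' = 191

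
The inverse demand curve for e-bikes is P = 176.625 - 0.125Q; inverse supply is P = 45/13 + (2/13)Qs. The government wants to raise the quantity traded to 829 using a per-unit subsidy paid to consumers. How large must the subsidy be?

Required subsidy s = 58 per unit

At Q = 829, from the demand curve buyers pay Pb = 176.625 − 0.125·829 = 73; from the supply curve sellers need Ps = 45/13 + (2/13)·829 = 131.
The subsidy must fill the gap: s = Ps − Pb = 131 − 73 = 58.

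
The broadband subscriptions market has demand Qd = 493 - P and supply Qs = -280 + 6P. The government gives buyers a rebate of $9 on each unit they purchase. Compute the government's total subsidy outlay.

Government cost = 24588/7

Pre-subsidy: 493 - P = -280 + 6P gives P* = 773/7, Q* = 2678/7.
With the rebate, buyers effectively pay Pb = Ps − 9, where Ps is the price sellers receive.
Demand in terms of Ps becomes Qd = 493 − 1(Ps − 9) = 502 - Ps. Setting this equal to supply: 502 - Ps = -280 + 6Ps, so Ps = 782/7.
Buyers pay Pb = 782/7 − 9 = 719/7; Q' = -280 + 6·(782/7) = 2732/7.
Government outlay = subsidy × quantity = 9 × 2732/7 = 24588/7.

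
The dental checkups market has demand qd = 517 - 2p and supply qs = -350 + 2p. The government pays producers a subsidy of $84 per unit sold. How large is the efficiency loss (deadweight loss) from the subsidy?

Pre-subsidy: 517 - 2p = -350 + 2p gives p* = 216.75, q* = 83.5.
With the subsidy, sellers receive ps = pb + 84 for each unit, where pb is the price buyers pay.
Supply in terms of pb becomes qs = -350 + 2(pb + 84) = -182 + 2pb. Setting this equal to demand: 517 - 2pb = -182 + 2pb, so pb = 174.75.
Sellers receive ps = 174.75 + 84 = 258.75; q' = 517 − 2·174.75 = 167.5.
The subsidy expands output by 167.5 − 83.5 = 84 past the efficient level; on those units the gap between marginal cost and willingness to pay runs from 0 up to 84.
DWL = ½ × 84 × 84 = 3528.

Deadweight loss = $3528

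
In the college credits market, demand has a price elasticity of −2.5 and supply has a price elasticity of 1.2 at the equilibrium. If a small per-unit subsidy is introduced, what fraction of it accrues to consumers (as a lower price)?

For a small subsidy around the equilibrium, the benefit split depends on the relative slopes, which at a point are proportional to the elasticities.
Buyer share = εs/(εs + |εd|) = 1.2/(1.2 + 2.5) = 12/37; seller share = |εd|/(εs + |εd|) = 25/37.

Consumer share = 12/37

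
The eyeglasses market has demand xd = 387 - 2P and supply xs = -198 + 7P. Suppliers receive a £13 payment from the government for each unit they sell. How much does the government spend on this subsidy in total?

Government cost = 32435/9

Pre-subsidy: 387 - 2P = -198 + 7P gives P* = 65, x* = 257.
With the subsidy, sellers receive Ps = Pb + 13 for each unit, where Pb is the price buyers pay.
Supply in terms of Pb becomes xs = -198 + 7(Pb + 13) = -107 + 7Pb. Setting this equal to demand: 387 - 2Pb = -107 + 7Pb, so Pb = 494/9.
Sellers receive Ps = 494/9 + 13 = 611/9; x' = 387 − 2·(494/9) = 2495/9.
Government outlay = subsidy × quantity = 13 × 2495/9 = 32435/9.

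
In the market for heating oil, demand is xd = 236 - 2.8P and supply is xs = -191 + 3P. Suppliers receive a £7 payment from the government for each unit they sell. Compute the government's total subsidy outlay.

Pre-subsidy: 236 - 2.8P = -191 + 3P gives P* = 2135/29, x* = 866/29.
With the subsidy, sellers receive Ps = Pb + 7 for each unit, where Pb is the price buyers pay.
Supply in terms of Pb becomes xs = -191 + 3(Pb + 7) = -170 + 3Pb. Setting this equal to demand: 236 - 2.8Pb = -170 + 3Pb, so Pb = 70.
Sellers receive Ps = 70 + 7 = 77; x' = 236 − 2.8·70 = 40.
Government outlay = subsidy × quantity = 7 × 40 = 280.

Government cost = £280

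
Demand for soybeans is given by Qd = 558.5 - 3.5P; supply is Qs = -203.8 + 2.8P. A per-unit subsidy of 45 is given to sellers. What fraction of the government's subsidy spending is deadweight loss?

Pre-subsidy: 558.5 - 3.5P = -203.8 + 2.8P gives P* = 121, Q* = 135.
With the subsidy, sellers receive Ps = Pb + 45 for each unit, where Pb is the price buyers pay.
Supply in terms of Pb becomes Qs = -203.8 + 2.8(Pb + 45) = -77.8 + 2.8Pb. Setting this equal to demand: 558.5 - 3.5Pb = -77.8 + 2.8Pb, so Pb = 101.
Sellers receive Ps = 101 + 45 = 146; Q' = 558.5 − 3.5·101 = 205.
ΔCS = ½(135 + 205)(121 − 101) = 3400; ΔPS = ½(135 + 205)(146 − 121) = 4250.
Government spending = 45 × 205 = 9225.
DWL = ½ × 45 × (205 − 135) = 1575; fraction = 1575 / 9225 = 7/41.

DWL / government spending = 7/41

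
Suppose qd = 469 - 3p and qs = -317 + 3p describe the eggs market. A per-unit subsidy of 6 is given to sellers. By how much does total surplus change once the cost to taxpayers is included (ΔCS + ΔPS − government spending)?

Pre-subsidy: 469 - 3p = -317 + 3p gives p* = 131, q* = 76.
With the subsidy, sellers receive ps = pb + 6 for each unit, where pb is the price buyers pay.
Supply in terms of pb becomes qs = -317 + 3(pb + 6) = -299 + 3pb. Setting this equal to demand: 469 - 3pb = -299 + 3pb, so pb = 128.
Sellers receive ps = 128 + 6 = 134; q' = 469 − 3·128 = 85.
ΔCS = ½(76 + 85)(131 − 128) = 241.5; ΔPS = ½(76 + 85)(134 − 131) = 241.5.
Government spending = 6 × 85 = 510.
Net change = 241.5 + 241.5 − 510 = -27. The loss equals the DWL triangle ½·6·9.

Net change in total surplus = -27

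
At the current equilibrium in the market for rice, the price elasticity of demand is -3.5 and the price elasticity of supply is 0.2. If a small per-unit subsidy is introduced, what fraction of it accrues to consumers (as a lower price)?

For a small subsidy around the equilibrium, the benefit split depends on the relative slopes, which at a point are proportional to the elasticities.
Buyer share = εs/(εs + |εd|) = 0.2/(0.2 + 3.5) = 2/37; seller share = |εd|/(εs + |εd|) = 35/37.

Consumer share = 2/37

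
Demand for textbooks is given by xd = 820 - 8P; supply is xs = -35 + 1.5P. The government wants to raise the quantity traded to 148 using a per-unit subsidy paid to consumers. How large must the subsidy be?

At x = 148, invert demand for the buyer price: Pb = (820 − 148)/8 = 84; invert supply for the seller price: Ps = (148 − (-35))/1.5 = 122.
The subsidy must fill the gap: s = Ps − Pb = 122 − 84 = 38.

Required subsidy s = 38 per unit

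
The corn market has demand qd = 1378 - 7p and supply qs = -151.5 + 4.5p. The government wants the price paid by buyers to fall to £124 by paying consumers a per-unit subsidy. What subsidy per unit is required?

Required subsidy s = £23 per unit

At a buyer price of 124, quantity demanded is 1378 − 7·124 = 510.
Sellers supply 510 only when they receive ps with -151.5 + 4.5·ps = 510, i.e. ps = 147.
s = ps − pb = 147 − 124 = 23.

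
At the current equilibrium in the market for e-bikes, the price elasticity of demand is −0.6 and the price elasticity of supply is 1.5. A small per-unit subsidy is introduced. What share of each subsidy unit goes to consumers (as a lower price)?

For a small subsidy around the equilibrium, the benefit split depends on the relative slopes, which at a point are proportional to the elasticities.
Buyer share = εs/(εs + |εd|) = 1.5/(1.5 + 0.6) = 5/7; seller share = |εd|/(εs + |εd|) = 2/7.

Consumer share = 5/7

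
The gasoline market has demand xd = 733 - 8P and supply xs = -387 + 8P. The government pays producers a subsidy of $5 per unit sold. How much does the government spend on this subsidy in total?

Pre-subsidy: 733 - 8P = -387 + 8P gives P* = 70, x* = 173.
With the subsidy, sellers receive Ps = Pb + 5 for each unit, where Pb is the price buyers pay.
Supply in terms of Pb becomes xs = -387 + 8(Pb + 5) = -347 + 8Pb. Setting this equal to demand: 733 - 8Pb = -347 + 8Pb, so Pb = 67.5.
Sellers receive Ps = 67.5 + 5 = 72.5; x' = 733 − 8·67.5 = 193.
Government outlay = subsidy × quantity = 5 × 193 = 965.

Government cost = $965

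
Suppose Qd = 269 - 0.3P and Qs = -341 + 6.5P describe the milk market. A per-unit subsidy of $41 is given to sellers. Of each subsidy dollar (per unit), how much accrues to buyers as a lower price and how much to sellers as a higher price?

Buyers gain 2665/68 per unit; sellers gain 123/68 per unit

Pre-subsidy: 269 - 0.3P = -341 + 6.5P gives P* = 1525/17, Q* = 8231/34.
With the subsidy, sellers receive Ps = Pb + 41 for each unit, where Pb is the price buyers pay.
Supply in terms of Pb becomes Qs = -341 + 6.5(Pb + 41) = -74.5 + 6.5Pb. Setting this equal to demand: 269 - 0.3Pb = -74.5 + 6.5Pb, so Pb = 3435/68.
Sellers receive Ps = 3435/68 + 41 = 6223/68; Q' = 269 − 0.3·(3435/68) = 34523/136.
Buyers' price falls by P* − Pb = 1525/17 − 3435/68 = 2665/68; sellers' price rises by Ps − P* = 6223/68 − 1525/17 = 123/68.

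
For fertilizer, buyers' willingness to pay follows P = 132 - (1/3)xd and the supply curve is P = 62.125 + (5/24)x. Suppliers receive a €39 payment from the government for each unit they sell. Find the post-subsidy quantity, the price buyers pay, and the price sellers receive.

x' = 201; buyers pay €65; sellers receive €104

Pre-subsidy: 132 - (1/3)x = 62.125 + (5/24)x gives x* = 129 and P* = 89.
With the subsidy, sellers receive Ps = Pb + 39 for each unit, where Pb is the price buyers pay.
On the curves, Pb = 132 - (1/3)x and Ps = 62.125 + (5/24)x; the wedge Ps − Pb = 39 gives 62.125 + (5/24)x − (132 - (1/3)x) = 39, so x' = 201.
Then Pb = 132 − (1/3)·201 = 65 and Ps = 62.125 + (5/24)·201 = 104.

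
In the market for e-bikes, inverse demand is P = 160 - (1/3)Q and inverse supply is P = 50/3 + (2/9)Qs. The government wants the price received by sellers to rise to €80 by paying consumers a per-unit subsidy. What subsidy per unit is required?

At a seller price of 80, quantity supplied is -75 + 4.5·80 = 285.
Buyers absorb 285 only when they pay Pb = 160 − (1/3)·285 = 65.
s = Ps − Pb = 80 − 65 = 15.

Required subsidy s = €15 per unit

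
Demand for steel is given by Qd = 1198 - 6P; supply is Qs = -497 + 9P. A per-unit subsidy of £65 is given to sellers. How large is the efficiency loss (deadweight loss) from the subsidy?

Pre-subsidy: 1198 - 6P = -497 + 9P gives P* = 113, Q* = 520.
With the subsidy, sellers receive Ps = Pb + 65 for each unit, where Pb is the price buyers pay.
Supply in terms of Pb becomes Qs = -497 + 9(Pb + 65) = 88 + 9Pb. Setting this equal to demand: 1198 - 6Pb = 88 + 9Pb, so Pb = 74.
Sellers receive Ps = 74 + 65 = 139; Q' = 1198 − 6·74 = 754.
The subsidy expands output by 754 − 520 = 234 past the efficient level; on those units the gap between marginal cost and willingness to pay runs from 0 up to 65.
DWL = ½ × 65 × 234 = 7605.

Deadweight loss = £7605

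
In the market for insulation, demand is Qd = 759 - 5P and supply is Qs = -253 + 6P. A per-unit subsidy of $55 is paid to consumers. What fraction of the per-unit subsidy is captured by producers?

Pre-subsidy: 759 - 5P = -253 + 6P gives P* = 92, Q* = 299.
With the rebate, buyers effectively pay Pb = Ps − 55, where Ps is the price sellers receive.
Demand in terms of Ps becomes Qd = 759 − 5(Ps − 55) = 1034 - 5Ps. Setting this equal to supply: 1034 - 5Ps = -253 + 6Ps, so Ps = 117.
Buyers pay Pb = 117 − 55 = 62; Q' = -253 + 6·117 = 449.
Buyers' price falls by P* − Pb = 92 − 62 = 30; sellers' price rises by Ps − P* = 117 − 92 = 25.
So producers capture 25/55 = 5/11 of each unit of subsidy.

Producer share = 5/11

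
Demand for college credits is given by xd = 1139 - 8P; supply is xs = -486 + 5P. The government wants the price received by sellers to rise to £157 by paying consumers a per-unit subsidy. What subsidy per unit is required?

At a seller price of 157, quantity supplied is -486 + 5·157 = 299.
Buyers absorb 299 only when they pay Pb with 1139 − 8·Pb = 299, i.e. Pb = 105.
s = Ps − Pb = 157 − 105 = 52.

Required subsidy s = £52 per unit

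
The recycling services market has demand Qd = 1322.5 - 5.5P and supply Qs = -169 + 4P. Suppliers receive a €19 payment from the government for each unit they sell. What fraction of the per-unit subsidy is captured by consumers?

Consumer share = 8/19

Pre-subsidy: 1322.5 - 5.5P = -169 + 4P gives P* = 157, Q* = 459.
With the subsidy, sellers receive Ps = Pb + 19 for each unit, where Pb is the price buyers pay.
Supply in terms of Pb becomes Qs = -169 + 4(Pb + 19) = -93 + 4Pb. Setting this equal to demand: 1322.5 - 5.5Pb = -93 + 4Pb, so Pb = 149.
Sellers receive Ps = 149 + 19 = 168; Q' = 1322.5 − 5.5·149 = 503.
Buyers' price falls by P* − Pb = 157 − 149 = 8; sellers' price rises by Ps − P* = 168 − 157 = 11.
So consumers capture 8/19 = 8/19 of each unit of subsidy.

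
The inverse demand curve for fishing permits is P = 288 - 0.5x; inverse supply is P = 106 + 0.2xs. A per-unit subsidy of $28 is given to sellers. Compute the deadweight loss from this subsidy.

Pre-subsidy: 288 - 0.5x = 106 + 0.2x gives x* = 260 and P* = 158.
With the subsidy, sellers receive Ps = Pb + 28 for each unit, where Pb is the price buyers pay.
On the curves, Pb = 288 - 0.5x and Ps = 106 + 0.2x; the wedge Ps − Pb = 28 gives 106 + 0.2x − (288 - 0.5x) = 28, so x' = 300.
Then Pb = 288 − 0.5·300 = 138 and Ps = 106 + 0.2·300 = 166.
The subsidy expands output by 300 − 260 = 40 past the efficient level; on those units the gap between marginal cost and willingness to pay runs from 0 up to 28.
DWL = ½ × 28 × 40 = 560.

Deadweight loss = $560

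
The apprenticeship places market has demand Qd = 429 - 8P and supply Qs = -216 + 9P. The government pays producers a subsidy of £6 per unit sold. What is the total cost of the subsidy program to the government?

Pre-subsidy: 429 - 8P = -216 + 9P gives P* = 645/17, Q* = 2133/17.
With the subsidy, sellers receive Ps = Pb + 6 for each unit, where Pb is the price buyers pay.
Supply in terms of Pb becomes Qs = -216 + 9(Pb + 6) = -162 + 9Pb. Setting this equal to demand: 429 - 8Pb = -162 + 9Pb, so Pb = 591/17.
Sellers receive Ps = 591/17 + 6 = 693/17; Q' = 429 − 8·(591/17) = 2565/17.
Government outlay = subsidy × quantity = 6 × 2565/17 = 15390/17.

Government cost = 15390/17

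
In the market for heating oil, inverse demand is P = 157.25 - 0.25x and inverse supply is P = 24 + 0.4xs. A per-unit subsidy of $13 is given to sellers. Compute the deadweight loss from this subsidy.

Pre-subsidy: 157.25 - 0.25x = 24 + 0.4x gives x* = 205 and P* = 106.
With the subsidy, sellers receive Ps = Pb + 13 for each unit, where Pb is the price buyers pay.
On the curves, Pb = 157.25 - 0.25x and Ps = 24 + 0.4x; the wedge Ps − Pb = 13 gives 24 + 0.4x − (157.25 - 0.25x) = 13, so x' = 225.
Then Pb = 157.25 − 0.25·225 = 101 and Ps = 24 + 0.4·225 = 114.
The subsidy expands output by 225 − 205 = 20 past the efficient level; on those units the gap between marginal cost and willingness to pay runs from 0 up to 13.
DWL = ½ × 13 × 20 = 130.

Deadweight loss = $130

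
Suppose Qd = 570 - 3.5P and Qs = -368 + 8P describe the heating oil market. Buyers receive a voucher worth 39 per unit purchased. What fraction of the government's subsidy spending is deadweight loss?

Pre-subsidy: 570 - 3.5P = -368 + 8P gives P* = 1876/23, Q* = 6544/23.
With the rebate, buyers effectively pay Pb = Ps − 39, where Ps is the price sellers receive.
Demand in terms of Ps becomes Qd = 570 − 3.5(Ps − 39) = 706.5 - 3.5Ps. Setting this equal to supply: 706.5 - 3.5Ps = -368 + 8Ps, so Ps = 2149/23.
Buyers pay Pb = 2149/23 − 39 = 1252/23; Q' = -368 + 8·(2149/23) = 8728/23.
ΔCS = ½(6544/23 + 8728/23)(1876/23 − 1252/23) = 207168/23; ΔPS = ½(6544/23 + 8728/23)(2149/23 − 1876/23) = 90636/23.
Government spending = 39 × 8728/23 = 340392/23.
DWL = ½ × 39 × (8728/23 − 6544/23) = 42588/23; fraction = (42588/23) / (340392/23) = 273/2182.

DWL / government spending = 273/2182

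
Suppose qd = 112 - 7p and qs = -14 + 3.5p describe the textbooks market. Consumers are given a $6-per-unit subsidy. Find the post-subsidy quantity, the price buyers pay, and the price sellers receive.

Pre-subsidy: 112 - 7p = -14 + 3.5p gives p* = 12, q* = 28.
With the rebate, buyers effectively pay pb = ps − 6, where ps is the price sellers receive.
Demand in terms of ps becomes qd = 112 − 7(ps − 6) = 154 - 7ps. Setting this equal to supply: 154 - 7ps = -14 + 3.5ps, so ps = 16.
Buyers pay pb = 16 − 6 = 10; q' = -14 + 3.5·16 = 42.

q' = 42; buyers pay $10; sellers receive $16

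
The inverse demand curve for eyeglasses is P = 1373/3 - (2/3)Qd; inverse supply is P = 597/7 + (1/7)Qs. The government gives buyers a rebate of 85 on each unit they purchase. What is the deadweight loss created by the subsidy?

Deadweight loss = 4462.5

Pre-subsidy: 1373/3 - (2/3)Q = 597/7 + (1/7)Q gives Q* = 460 and P* = 151.
With the rebate, buyers effectively pay Pb = Ps − 85, where Ps is the price sellers receive.
On the curves, Pb = 1373/3 - (2/3)Q and Ps = 597/7 + (1/7)Q; the wedge Ps − Pb = 85 gives 597/7 + (1/7)Q − (1373/3 - (2/3)Q) = 85, so Q' = 565.
Then Pb = 1373/3 − (2/3)·565 = 81 and Ps = 597/7 + (1/7)·565 = 166.
The subsidy expands output by 565 − 460 = 105 past the efficient level; on those units the gap between marginal cost and willingness to pay runs from 0 up to 85.
DWL = ½ × 85 × 105 = 4462.5.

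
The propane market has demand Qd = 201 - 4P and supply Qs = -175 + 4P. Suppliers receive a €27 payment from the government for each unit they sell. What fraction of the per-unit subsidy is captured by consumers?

Consumer share = 0.5

Pre-subsidy: 201 - 4P = -175 + 4P gives P* = 47, Q* = 13.
With the subsidy, sellers receive Ps = Pb + 27 for each unit, where Pb is the price buyers pay.
Supply in terms of Pb becomes Qs = -175 + 4(Pb + 27) = -67 + 4Pb. Setting this equal to demand: 201 - 4Pb = -67 + 4Pb, so Pb = 33.5.
Sellers receive Ps = 33.5 + 27 = 60.5; Q' = 201 − 4·33.5 = 67.
Buyers' price falls by P* − Pb = 47 − 33.5 = 13.5; sellers' price rises by Ps − P* = 60.5 − 47 = 13.5.
So consumers capture 13.5/27 = 0.5 of each unit of subsidy.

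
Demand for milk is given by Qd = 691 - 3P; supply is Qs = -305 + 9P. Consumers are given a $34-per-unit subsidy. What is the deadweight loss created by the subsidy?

Deadweight loss = $1300.5

Pre-subsidy: 691 - 3P = -305 + 9P gives P* = 83, Q* = 442.
With the rebate, buyers effectively pay Pb = Ps − 34, where Ps is the price sellers receive.
Demand in terms of Ps becomes Qd = 691 − 3(Ps − 34) = 793 - 3Ps. Setting this equal to supply: 793 - 3Ps = -305 + 9Ps, so Ps = 91.5.
Buyers pay Pb = 91.5 − 34 = 57.5; Q' = -305 + 9·91.5 = 518.5.
The subsidy expands output by 518.5 − 442 = 76.5 past the efficient level; on those units the gap between marginal cost and willingness to pay runs from 0 up to 34.
DWL = ½ × 34 × 76.5 = 1300.5.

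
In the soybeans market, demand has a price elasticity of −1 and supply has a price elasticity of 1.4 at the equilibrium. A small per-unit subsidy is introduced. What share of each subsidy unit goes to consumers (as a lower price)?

For a small subsidy around the equilibrium, the benefit split depends on the relative slopes, which at a point are proportional to the elasticities.
Buyer share = εs/(εs + |εd|) = 1.4/(1.4 + 1) = 7/12; seller share = |εd|/(εs + |εd|) = 5/12.

Consumer share = 7/12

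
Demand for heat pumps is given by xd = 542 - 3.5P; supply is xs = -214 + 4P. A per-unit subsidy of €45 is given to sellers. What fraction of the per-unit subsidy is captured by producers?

Producer share = 7/15

Pre-subsidy: 542 - 3.5P = -214 + 4P gives P* = 100.8, x* = 189.2.
With the subsidy, sellers receive Ps = Pb + 45 for each unit, where Pb is the price buyers pay.
Supply in terms of Pb becomes xs = -214 + 4(Pb + 45) = -34 + 4Pb. Setting this equal to demand: 542 - 3.5Pb = -34 + 4Pb, so Pb = 76.8.
Sellers receive Ps = 76.8 + 45 = 121.8; x' = 542 − 3.5·76.8 = 273.2.
Buyers' price falls by P* − Pb = 100.8 − 76.8 = 24; sellers' price rises by Ps − P* = 121.8 − 100.8 = 21.
So producers capture 21/45 = 7/15 of each unit of subsidy.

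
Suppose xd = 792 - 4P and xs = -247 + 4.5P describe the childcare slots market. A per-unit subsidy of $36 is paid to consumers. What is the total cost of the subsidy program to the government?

Government cost = 232128/17

Pre-subsidy: 792 - 4P = -247 + 4.5P gives P* = 2078/17, x* = 5152/17.
With the rebate, buyers effectively pay Pb = Ps − 36, where Ps is the price sellers receive.
Demand in terms of Ps becomes xd = 792 − 4(Ps − 36) = 936 - 4Ps. Setting this equal to supply: 936 - 4Ps = -247 + 4.5Ps, so Ps = 2366/17.
Buyers pay Pb = 2366/17 − 36 = 1754/17; x' = -247 + 4.5·(2366/17) = 6448/17.
Government outlay = subsidy × quantity = 36 × 6448/17 = 232128/17.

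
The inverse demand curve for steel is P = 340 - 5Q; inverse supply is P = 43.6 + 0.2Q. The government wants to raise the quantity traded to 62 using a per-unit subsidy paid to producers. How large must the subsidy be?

Required subsidy s = 26 per unit

At Q = 62, from the demand curve buyers pay Pb = 340 − 5·62 = 30; from the supply curve sellers need Ps = 43.6 + 0.2·62 = 56.
The subsidy must fill the gap: s = Ps − Pb = 56 − 30 = 26.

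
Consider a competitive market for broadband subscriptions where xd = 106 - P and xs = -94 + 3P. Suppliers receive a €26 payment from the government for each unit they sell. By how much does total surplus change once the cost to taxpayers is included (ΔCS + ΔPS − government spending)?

Pre-subsidy: 106 - P = -94 + 3P gives P* = 50, x* = 56.
With the subsidy, sellers receive Ps = Pb + 26 for each unit, where Pb is the price buyers pay.
Supply in terms of Pb becomes xs = -94 + 3(Pb + 26) = -16 + 3Pb. Setting this equal to demand: 106 - Pb = -16 + 3Pb, so Pb = 30.5.
Sellers receive Ps = 30.5 + 26 = 56.5; x' = 106 − 1·30.5 = 75.5.
ΔCS = ½(56 + 75.5)(50 − 30.5) = 1282.125; ΔPS = ½(56 + 75.5)(56.5 − 50) = 427.375.
Government spending = 26 × 75.5 = 1963.
Net change = 1282.125 + 427.375 − 1963 = -253.5. The loss equals the DWL triangle ½·26·19.5.

Net change in total surplus = -€253.5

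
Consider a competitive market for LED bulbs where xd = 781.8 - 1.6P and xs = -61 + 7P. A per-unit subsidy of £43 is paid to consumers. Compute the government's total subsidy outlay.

Government cost = £29283

Pre-subsidy: 781.8 - 1.6P = -61 + 7P gives P* = 98, x* = 625.
With the rebate, buyers effectively pay Pb = Ps − 43, where Ps is the price sellers receive.
Demand in terms of Ps becomes xd = 781.8 − 1.6(Ps − 43) = 850.6 - 1.6Ps. Setting this equal to supply: 850.6 - 1.6Ps = -61 + 7Ps, so Ps = 106.
Buyers pay Pb = 106 − 43 = 63; x' = -61 + 7·106 = 681.
Government outlay = subsidy × quantity = 43 × 681 = 29283.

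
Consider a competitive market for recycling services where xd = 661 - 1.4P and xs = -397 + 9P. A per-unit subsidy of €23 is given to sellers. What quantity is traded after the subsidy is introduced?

Pre-subsidy: 661 - 1.4P = -397 + 9P gives P* = 2645/26, x* = 13483/26.
With the subsidy, sellers receive Ps = Pb + 23 for each unit, where Pb is the price buyers pay.
Supply in terms of Pb becomes xs = -397 + 9(Pb + 23) = -190 + 9Pb. Setting this equal to demand: 661 - 1.4Pb = -190 + 9Pb, so Pb = 4255/52.
Sellers receive Ps = 4255/52 + 23 = 5451/52; x' = 661 − 1.4·(4255/52) = 28415/52.

x' = 28415/52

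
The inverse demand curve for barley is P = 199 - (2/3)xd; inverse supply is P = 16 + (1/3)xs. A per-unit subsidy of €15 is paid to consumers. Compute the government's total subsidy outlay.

Government cost = €2970

Pre-subsidy: 199 - (2/3)x = 16 + (1/3)x gives x* = 183 and P* = 77.
With the rebate, buyers effectively pay Pb = Ps − 15, where Ps is the price sellers receive.
On the curves, Pb = 199 - (2/3)x and Ps = 16 + (1/3)x; the wedge Ps − Pb = 15 gives 16 + (1/3)x − (199 - (2/3)x) = 15, so x' = 198.
Then Pb = 199 − (2/3)·198 = 67 and Ps = 16 + (1/3)·198 = 82.
Government outlay = subsidy × quantity = 15 × 198 = 2970.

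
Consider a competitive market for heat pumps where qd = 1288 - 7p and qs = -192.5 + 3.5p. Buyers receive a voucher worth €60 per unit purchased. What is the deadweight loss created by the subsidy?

Pre-subsidy: 1288 - 7p = -192.5 + 3.5p gives p* = 141, q* = 301.
With the rebate, buyers effectively pay pb = ps − 60, where ps is the price sellers receive.
Demand in terms of ps becomes qd = 1288 − 7(ps − 60) = 1708 - 7ps. Setting this equal to supply: 1708 - 7ps = -192.5 + 3.5ps, so ps = 181.
Buyers pay pb = 181 − 60 = 121; q' = -192.5 + 3.5·181 = 441.
The subsidy expands output by 441 − 301 = 140 past the efficient level; on those units the gap between marginal cost and willingness to pay runs from 0 up to 60.
DWL = ½ × 60 × 140 = 4200.

Deadweight loss = €4200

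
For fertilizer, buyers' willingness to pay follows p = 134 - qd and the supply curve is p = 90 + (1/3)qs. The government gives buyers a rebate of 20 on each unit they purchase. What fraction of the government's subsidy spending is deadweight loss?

Pre-subsidy: 134 - q = 90 + (1/3)q gives q* = 33 and p* = 101.
With the rebate, buyers effectively pay pb = ps − 20, where ps is the price sellers receive.
On the curves, pb = 134 - q and ps = 90 + (1/3)q; the wedge ps − pb = 20 gives 90 + (1/3)q − (134 - q) = 20, so q' = 48.
Then pb = 134 − 1·48 = 86 and ps = 90 + (1/3)·48 = 106.
ΔCS = ½(33 + 48)(101 − 86) = 607.5; ΔPS = ½(33 + 48)(106 − 101) = 202.5.
Government spending = 20 × 48 = 960.
DWL = ½ × 20 × (48 − 33) = 150; fraction = 150 / 960 = 0.15625.

DWL / government spending = 0.15625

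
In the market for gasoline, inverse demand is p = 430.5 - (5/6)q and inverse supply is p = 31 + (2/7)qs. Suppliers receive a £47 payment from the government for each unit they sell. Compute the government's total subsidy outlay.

Government cost = £18753

Pre-subsidy: 430.5 - (5/6)q = 31 + (2/7)q gives q* = 357 and p* = 133.
With the subsidy, sellers receive ps = pb + 47 for each unit, where pb is the price buyers pay.
On the curves, pb = 430.5 - (5/6)q and ps = 31 + (2/7)q; the wedge ps − pb = 47 gives 31 + (2/7)q − (430.5 - (5/6)q) = 47, so q' = 399.
Then pb = 430.5 − (5/6)·399 = 98 and ps = 31 + (2/7)·399 = 145.
Government outlay = subsidy × quantity = 47 × 399 = 18753.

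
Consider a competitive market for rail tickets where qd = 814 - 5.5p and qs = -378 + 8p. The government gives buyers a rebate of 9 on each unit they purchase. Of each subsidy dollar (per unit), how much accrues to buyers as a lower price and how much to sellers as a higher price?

Pre-subsidy: 814 - 5.5p = -378 + 8p gives p* = 2384/27, q* = 8866/27.
With the rebate, buyers effectively pay pb = ps − 9, where ps is the price sellers receive.
Demand in terms of ps becomes qd = 814 − 5.5(ps − 9) = 863.5 - 5.5ps. Setting this equal to supply: 863.5 - 5.5ps = -378 + 8ps, so ps = 2483/27.
Buyers pay pb = 2483/27 − 9 = 2240/27; q' = -378 + 8·(2483/27) = 9658/27.
Buyers' price falls by p* − pb = 2384/27 − 2240/27 = 16/3; sellers' price rises by ps − p* = 2483/27 − 2384/27 = 11/3.

Buyers gain 16/3 per unit; sellers gain 11/3 per unit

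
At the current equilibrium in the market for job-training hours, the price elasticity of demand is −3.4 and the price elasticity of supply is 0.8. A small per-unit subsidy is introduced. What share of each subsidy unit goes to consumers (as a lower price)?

Consumer share = 4/21

For a small subsidy around the equilibrium, the benefit split depends on the relative slopes, which at a point are proportional to the elasticities.
Buyer share = εs/(εs + |εd|) = 0.8/(0.8 + 3.4) = 4/21; seller share = |εd|/(εs + |εd|) = 17/21.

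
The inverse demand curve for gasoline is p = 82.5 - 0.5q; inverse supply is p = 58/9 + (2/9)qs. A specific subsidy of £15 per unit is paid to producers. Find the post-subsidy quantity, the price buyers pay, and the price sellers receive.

q' = 1639/13; buyers pay 253/13; sellers receive 448/13

Pre-subsidy: 82.5 - 0.5q = 58/9 + (2/9)q gives q* = 1369/13 and p* = 388/13.
With the subsidy, sellers receive ps = pb + 15 for each unit, where pb is the price buyers pay.
On the curves, pb = 82.5 - 0.5q and ps = 58/9 + (2/9)q; the wedge ps − pb = 15 gives 58/9 + (2/9)q − (82.5 - 0.5q) = 15, so q' = 1639/13.
Then pb = 82.5 − 0.5·(1639/13) = 253/13 and ps = 58/9 + (2/9)·(1639/13) = 448/13.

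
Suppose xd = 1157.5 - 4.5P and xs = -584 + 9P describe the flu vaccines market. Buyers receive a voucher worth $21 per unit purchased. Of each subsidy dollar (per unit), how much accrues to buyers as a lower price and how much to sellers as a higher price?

Buyers gain $14 per unit; sellers gain $7 per unit

Pre-subsidy: 1157.5 - 4.5P = -584 + 9P gives P* = 129, x* = 577.
With the rebate, buyers effectively pay Pb = Ps − 21, where Ps is the price sellers receive.
Demand in terms of Ps becomes xd = 1157.5 − 4.5(Ps − 21) = 1252 - 4.5Ps. Setting this equal to supply: 1252 - 4.5Ps = -584 + 9Ps, so Ps = 136.
Buyers pay Pb = 136 − 21 = 115; x' = -584 + 9·136 = 640.
Buyers' price falls by P* − Pb = 129 − 115 = 14; sellers' price rises by Ps − P* = 136 − 129 = 7.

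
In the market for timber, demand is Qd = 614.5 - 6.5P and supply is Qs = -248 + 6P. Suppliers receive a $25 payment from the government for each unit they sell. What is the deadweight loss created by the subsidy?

Deadweight loss = $975

Pre-subsidy: 614.5 - 6.5P = -248 + 6P gives P* = 69, Q* = 166.
With the subsidy, sellers receive Ps = Pb + 25 for each unit, where Pb is the price buyers pay.
Supply in terms of Pb becomes Qs = -248 + 6(Pb + 25) = -98 + 6Pb. Setting this equal to demand: 614.5 - 6.5Pb = -98 + 6Pb, so Pb = 57.
Sellers receive Ps = 57 + 25 = 82; Q' = 614.5 − 6.5·57 = 244.
The subsidy expands output by 244 − 166 = 78 past the efficient level; on those units the gap between marginal cost and willingness to pay runs from 0 up to 25.
DWL = ½ × 25 × 78 = 975.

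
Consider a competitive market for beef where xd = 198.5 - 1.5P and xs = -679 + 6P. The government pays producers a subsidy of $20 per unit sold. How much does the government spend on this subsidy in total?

Government cost = $940

Pre-subsidy: 198.5 - 1.5P = -679 + 6P gives P* = 117, x* = 23.
With the subsidy, sellers receive Ps = Pb + 20 for each unit, where Pb is the price buyers pay.
Supply in terms of Pb becomes xs = -679 + 6(Pb + 20) = -559 + 6Pb. Setting this equal to demand: 198.5 - 1.5Pb = -559 + 6Pb, so Pb = 101.
Sellers receive Ps = 101 + 20 = 121; x' = 198.5 − 1.5·101 = 47.
Government outlay = subsidy × quantity = 20 × 47 = 940.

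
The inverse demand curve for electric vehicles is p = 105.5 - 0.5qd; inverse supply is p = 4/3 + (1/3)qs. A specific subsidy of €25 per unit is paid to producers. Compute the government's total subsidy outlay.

Government cost = €3875

Pre-subsidy: 105.5 - 0.5q = 4/3 + (1/3)q gives q* = 125 and p* = 43.
With the subsidy, sellers receive ps = pb + 25 for each unit, where pb is the price buyers pay.
On the curves, pb = 105.5 - 0.5q and ps = 4/3 + (1/3)q; the wedge ps − pb = 25 gives 4/3 + (1/3)q − (105.5 - 0.5q) = 25, so q' = 155.
Then pb = 105.5 − 0.5·155 = 28 and ps = 4/3 + (1/3)·155 = 53.
Government outlay = subsidy × quantity = 25 × 155 = 3875.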